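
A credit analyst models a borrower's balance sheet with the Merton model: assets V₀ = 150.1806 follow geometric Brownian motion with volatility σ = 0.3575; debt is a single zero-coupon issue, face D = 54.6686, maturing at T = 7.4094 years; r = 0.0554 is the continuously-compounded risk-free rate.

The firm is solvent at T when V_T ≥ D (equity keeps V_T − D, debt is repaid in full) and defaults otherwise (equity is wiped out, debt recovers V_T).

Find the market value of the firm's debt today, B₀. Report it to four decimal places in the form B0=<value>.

B0=34.1476

d₁ = [ln(V₀/D) + (r + σ²/2)T] / (σ√T)
   = [ln(150.1806/54.6686) + (0.0554 + 0.5·0.3575²)·7.4094] / (0.3575·√7.4094)
   = [1.010549 + 0.883965] / 0.973123 = 1.946840
d₂ = d₁ − σ√T = 1.946840 − 0.973123 = 0.973717
N(d₁) = 0.974223,  N(d₂) = 0.834901,  e^(−rT) = 0.663331
E₀ = V₀·N(d₁) − D·e^(−rT)·N(d₂)
   = 150.1806·0.974223 − 54.6686·0.663331·0.834901 = 116.033038
B₀ = V₀ − E₀ = 150.1806 − 116.033038 = 34.147562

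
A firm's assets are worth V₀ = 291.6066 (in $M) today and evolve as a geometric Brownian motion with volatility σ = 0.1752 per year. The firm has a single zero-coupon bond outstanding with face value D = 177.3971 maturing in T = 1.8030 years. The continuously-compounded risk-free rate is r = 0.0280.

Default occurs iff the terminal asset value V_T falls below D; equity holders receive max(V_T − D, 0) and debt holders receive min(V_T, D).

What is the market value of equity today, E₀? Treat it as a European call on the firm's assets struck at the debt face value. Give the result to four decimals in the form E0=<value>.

E0=123.1182

d₁ = [ln(V₀/D) + (r + σ²/2)T] / (σ√T)
   = [ln(291.6066/177.3971) + (0.0280 + 0.5·0.1752²)·1.8030] / (0.1752·√1.8030)
   = [0.497015 + 0.078156] / 0.235251 = 2.444920
d₂ = d₁ − σ√T = 2.444920 − 0.235251 = 2.209669
N(d₁) = 0.992756,  N(d₂) = 0.986436,  e^(−rT) = 0.950769
E₀ = V₀·N(d₁) − D·e^(−rT)·N(d₂)
   = 291.6066·0.992756 − 177.3971·0.950769·0.986436 = 123.118219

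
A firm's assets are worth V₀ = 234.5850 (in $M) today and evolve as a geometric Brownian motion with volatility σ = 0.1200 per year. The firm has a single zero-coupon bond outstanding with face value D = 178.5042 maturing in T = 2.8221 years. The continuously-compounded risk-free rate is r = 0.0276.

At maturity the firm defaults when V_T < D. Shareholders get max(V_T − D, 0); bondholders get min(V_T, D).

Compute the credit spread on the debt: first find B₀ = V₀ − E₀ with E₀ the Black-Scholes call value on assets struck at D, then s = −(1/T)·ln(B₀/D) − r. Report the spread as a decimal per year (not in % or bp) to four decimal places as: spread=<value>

d₁ = [ln(V₀/D) + (r + σ²/2)T] / (σ√T)
   = [ln(234.5850/178.5042) + (0.0276 + 0.5·0.1200²)·2.8221] / (0.1200·√2.8221)
   = [0.273206 + 0.098209] / 0.201589 = 1.842434
d₂ = d₁ − σ√T = 1.842434 − 0.201589 = 1.640845
N(d₁) = 0.967294,  N(d₂) = 0.949585,  e^(−rT) = 0.925066
E₀ = V₀·N(d₁) − D·e^(−rT)·N(d₂)
   = 234.5850·0.967294 − 178.5042·0.925066·0.949585 = 70.109404
B₀ = V₀ − E₀ = 234.5850 − 70.109404 = 164.475596
spread = −(1/T)·ln(B₀/D) − r = −(1/2.8221)·ln(164.475596/178.5042) − 0.0276 = 0.00140320

spread=0.0014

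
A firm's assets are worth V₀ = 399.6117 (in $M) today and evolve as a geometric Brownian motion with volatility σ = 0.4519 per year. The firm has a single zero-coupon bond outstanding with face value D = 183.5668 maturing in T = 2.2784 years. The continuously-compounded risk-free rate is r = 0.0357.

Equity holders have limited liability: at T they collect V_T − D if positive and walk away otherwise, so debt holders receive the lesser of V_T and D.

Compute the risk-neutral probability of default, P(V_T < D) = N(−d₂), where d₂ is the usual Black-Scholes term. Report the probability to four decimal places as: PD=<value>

d₁ = [ln(V₀/D) + (r + σ²/2)T] / (σ√T)
   = [ln(399.6117/183.5668) + (0.0357 + 0.5·0.4519²)·2.2784] / (0.4519·√2.2784)
   = [0.777915 + 0.313979] / 0.682115 = 1.600748
d₂ = d₁ − σ√T = 1.600748 − 0.682115 = 0.918634
risk-neutral PD = N(−d₂) = N(-0.918634) = 0.179144

PD=0.1791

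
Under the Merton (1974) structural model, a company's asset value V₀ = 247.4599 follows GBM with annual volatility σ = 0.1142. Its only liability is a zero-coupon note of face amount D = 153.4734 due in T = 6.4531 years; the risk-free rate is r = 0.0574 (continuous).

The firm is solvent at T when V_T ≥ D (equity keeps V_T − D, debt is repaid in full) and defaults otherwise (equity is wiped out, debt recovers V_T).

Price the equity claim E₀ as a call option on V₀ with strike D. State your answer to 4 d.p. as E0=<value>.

E0=141.5170

d₁ = [ln(V₀/D) + (r + σ²/2)T] / (σ√T)
   = [ln(247.4599/153.4734) + (0.0574 + 0.5·0.1142²)·6.4531] / (0.1142·√6.4531)
   = [0.477721 + 0.412487] / 0.290102 = 3.068609
d₂ = d₁ − σ√T = 3.068609 − 0.290102 = 2.778507
N(d₁) = 0.998925,  N(d₂) = 0.997270,  e^(−rT) = 0.690453
E₀ = V₀·N(d₁) − D·e^(−rT)·N(d₂)
   = 247.4599·0.998925 − 153.4734·0.690453·0.997270 = 141.517036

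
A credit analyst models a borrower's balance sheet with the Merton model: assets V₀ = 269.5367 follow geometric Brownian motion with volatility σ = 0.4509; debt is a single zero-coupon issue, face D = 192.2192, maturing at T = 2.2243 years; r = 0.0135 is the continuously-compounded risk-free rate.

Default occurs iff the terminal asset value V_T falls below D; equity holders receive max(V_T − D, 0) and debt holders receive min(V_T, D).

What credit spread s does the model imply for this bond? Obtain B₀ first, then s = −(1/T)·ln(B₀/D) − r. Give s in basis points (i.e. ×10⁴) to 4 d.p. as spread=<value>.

d₁ = [ln(V₀/D) + (r + σ²/2)T] / (σ√T)
   = [ln(269.5367/192.2192) + (0.0135 + 0.5·0.4509²)·2.2243] / (0.4509·√2.2243)
   = [0.338068 + 0.256140] / 0.672476 = 0.883612
d₂ = d₁ − σ√T = 0.883612 − 0.672476 = 0.211136
N(d₁) = 0.811547,  N(d₂) = 0.583610,  e^(−rT) = 0.970418
E₀ = V₀·N(d₁) − D·e^(−rT)·N(d₂)
   = 269.5367·0.811547 − 192.2192·0.970418·0.583610 = 109.879320
B₀ = V₀ − E₀ = 269.5367 − 109.879320 = 159.657380
spread = −(1/T)·ln(B₀/D) − r = −(1/2.2243)·ln(159.657380/192.2192) − 0.0135 = 0.06994479
in basis points: 0.06994479 × 10⁴ = 699.4479 bp

spread=699.4479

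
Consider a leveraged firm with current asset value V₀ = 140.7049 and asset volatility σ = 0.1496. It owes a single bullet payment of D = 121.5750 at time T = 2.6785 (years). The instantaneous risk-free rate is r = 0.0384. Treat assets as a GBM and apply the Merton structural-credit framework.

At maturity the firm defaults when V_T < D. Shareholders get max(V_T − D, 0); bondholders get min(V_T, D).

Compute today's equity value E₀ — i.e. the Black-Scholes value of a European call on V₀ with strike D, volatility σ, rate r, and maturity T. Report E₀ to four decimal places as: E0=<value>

E0=33.4546

d₁ = [ln(V₀/D) + (r + σ²/2)T] / (σ√T)
   = [ln(140.7049/121.5750) + (0.0384 + 0.5·0.1496²)·2.6785] / (0.1496·√2.6785)
   = [0.146133 + 0.132827] / 0.244837 = 1.139371
d₂ = d₁ − σ√T = 1.139371 − 0.244837 = 0.894534
N(d₁) = 0.872726,  N(d₂) = 0.814482,  e^(−rT) = 0.902258
E₀ = V₀·N(d₁) − D·e^(−rT)·N(d₂)
   = 140.7049·0.872726 − 121.5750·0.902258·0.814482 = 33.454607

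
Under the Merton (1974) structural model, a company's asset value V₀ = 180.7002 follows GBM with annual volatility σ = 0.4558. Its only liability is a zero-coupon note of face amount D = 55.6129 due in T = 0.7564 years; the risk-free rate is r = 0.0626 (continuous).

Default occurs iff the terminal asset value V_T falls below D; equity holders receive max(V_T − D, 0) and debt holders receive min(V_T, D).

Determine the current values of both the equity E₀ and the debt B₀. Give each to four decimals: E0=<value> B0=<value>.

d₁ = [ln(V₀/D) + (r + σ²/2)T] / (σ√T)
   = [ln(180.7002/55.6129) + (0.0626 + 0.5·0.4558²)·0.7564] / (0.4558·√0.7564)
   = [1.178424 + 0.125923] / 0.396415 = 3.290358
d₂ = d₁ − σ√T = 3.290358 − 0.396415 = 2.893943
N(d₁) = 0.999500,  N(d₂) = 0.998098,  e^(−rT) = 0.953753
E₀ = V₀·N(d₁) − D·e^(−rT)·N(d₂)
   = 180.7002·0.999500 − 55.6129·0.953753·0.998098 = 127.669724
B₀ = V₀ − E₀ = 180.7002 − 127.669724 = 53.030476

E0=127.6697 B0=53.0305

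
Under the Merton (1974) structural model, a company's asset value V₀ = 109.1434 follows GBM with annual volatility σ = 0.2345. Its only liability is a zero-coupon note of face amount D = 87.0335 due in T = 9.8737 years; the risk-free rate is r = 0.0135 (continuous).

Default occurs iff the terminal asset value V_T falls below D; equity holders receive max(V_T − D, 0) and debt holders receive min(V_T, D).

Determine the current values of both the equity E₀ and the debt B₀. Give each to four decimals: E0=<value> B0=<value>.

E0=46.0532 B0=63.0902

d₁ = [ln(V₀/D) + (r + σ²/2)T] / (σ√T)
   = [ln(109.1434/87.0335) + (0.0135 + 0.5·0.2345²)·9.8737] / (0.2345·√9.8737)
   = [0.226370 + 0.404774] / 0.736856 = 0.856535
d₂ = d₁ − σ√T = 0.856535 − 0.736856 = 0.119678
N(d₁) = 0.804149,  N(d₂) = 0.547631,  e^(−rT) = 0.875207
E₀ = V₀·N(d₁) − D·e^(−rT)·N(d₂)
   = 109.1434·0.804149 − 87.0335·0.875207·0.547631 = 46.053224
B₀ = V₀ − E₀ = 109.1434 − 46.053224 = 63.090176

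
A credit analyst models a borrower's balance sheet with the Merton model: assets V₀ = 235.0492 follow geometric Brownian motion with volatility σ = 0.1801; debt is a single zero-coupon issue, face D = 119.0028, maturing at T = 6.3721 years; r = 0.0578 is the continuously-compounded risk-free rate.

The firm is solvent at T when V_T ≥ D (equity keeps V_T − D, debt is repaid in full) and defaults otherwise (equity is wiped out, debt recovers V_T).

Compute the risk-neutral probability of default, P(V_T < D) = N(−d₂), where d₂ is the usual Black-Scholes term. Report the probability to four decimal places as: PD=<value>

d₁ = [ln(V₀/D) + (r + σ²/2)T] / (σ√T)
   = [ln(235.0492/119.0028) + (0.0578 + 0.5·0.1801²)·6.3721] / (0.1801·√6.3721)
   = [0.680648 + 0.471650] / 0.454627 = 2.534602
d₂ = d₁ − σ√T = 2.534602 − 0.454627 = 2.079975
risk-neutral PD = N(−d₂) = N(-2.079975) = 0.018764

PD=0.0188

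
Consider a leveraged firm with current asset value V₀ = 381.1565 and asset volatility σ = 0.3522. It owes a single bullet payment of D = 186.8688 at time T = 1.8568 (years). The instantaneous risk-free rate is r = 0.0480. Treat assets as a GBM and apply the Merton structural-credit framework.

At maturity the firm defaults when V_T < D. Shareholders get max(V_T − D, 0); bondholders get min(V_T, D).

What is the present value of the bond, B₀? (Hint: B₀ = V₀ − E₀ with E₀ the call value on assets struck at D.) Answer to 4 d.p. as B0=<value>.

d₁ = [ln(V₀/D) + (r + σ²/2)T] / (σ√T)
   = [ln(381.1565/186.8688) + (0.0480 + 0.5·0.3522²)·1.8568] / (0.3522·√1.8568)
   = [0.712803 + 0.204290] / 0.479923 = 1.910915
d₂ = d₁ − σ√T = 1.910915 − 0.479923 = 1.430992
N(d₁) = 0.971992,  N(d₂) = 0.923784,  e^(−rT) = 0.914730
E₀ = V₀·N(d₁) − D·e^(−rT)·N(d₂)
   = 381.1565·0.971992 − 186.8688·0.914730·0.923784 = 212.574672
B₀ = V₀ − E₀ = 381.1565 − 212.574672 = 168.581828

B0=168.5818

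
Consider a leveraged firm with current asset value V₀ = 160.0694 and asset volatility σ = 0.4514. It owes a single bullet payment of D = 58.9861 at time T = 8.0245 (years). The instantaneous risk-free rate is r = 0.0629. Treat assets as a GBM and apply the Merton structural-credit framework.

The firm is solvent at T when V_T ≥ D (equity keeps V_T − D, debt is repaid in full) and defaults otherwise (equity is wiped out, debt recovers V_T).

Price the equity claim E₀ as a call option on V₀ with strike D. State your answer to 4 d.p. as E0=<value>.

d₁ = [ln(V₀/D) + (r + σ²/2)T] / (σ√T)
   = [ln(160.0694/58.9861) + (0.0629 + 0.5·0.4514²)·8.0245] / (0.4514·√8.0245)
   = [0.998306 + 1.322285] / 1.278706 = 1.814797
d₂ = d₁ − σ√T = 1.814797 − 1.278706 = 0.536091
N(d₁) = 0.965222,  N(d₂) = 0.704052,  e^(−rT) = 0.603662
E₀ = V₀·N(d₁) − D·e^(−rT)·N(d₂)
   = 160.0694·0.965222 − 58.9861·0.603662·0.704052 = 129.432922

E0=129.4329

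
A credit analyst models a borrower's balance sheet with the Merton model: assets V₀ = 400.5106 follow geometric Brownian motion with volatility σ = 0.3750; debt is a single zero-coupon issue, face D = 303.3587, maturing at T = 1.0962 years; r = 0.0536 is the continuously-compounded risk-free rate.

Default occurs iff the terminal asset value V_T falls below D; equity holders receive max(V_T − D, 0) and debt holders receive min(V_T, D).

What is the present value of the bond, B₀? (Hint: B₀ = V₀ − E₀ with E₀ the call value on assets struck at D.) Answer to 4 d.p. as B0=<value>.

d₁ = [ln(V₀/D) + (r + σ²/2)T] / (σ√T)
   = [ln(400.5106/303.3587) + (0.0536 + 0.5·0.3750²)·1.0962] / (0.3750·√1.0962)
   = [0.277824 + 0.135833] / 0.392623 = 1.053572
d₂ = d₁ − σ√T = 1.053572 − 0.392623 = 0.660949
N(d₁) = 0.853961,  N(d₂) = 0.745678,  e^(−rT) = 0.942937
E₀ = V₀·N(d₁) − D·e^(−rT)·N(d₂)
   = 400.5106·0.853961 − 303.3587·0.942937·0.745678 = 128.720734
B₀ = V₀ − E₀ = 400.5106 − 128.720734 = 271.789866

B0=271.7899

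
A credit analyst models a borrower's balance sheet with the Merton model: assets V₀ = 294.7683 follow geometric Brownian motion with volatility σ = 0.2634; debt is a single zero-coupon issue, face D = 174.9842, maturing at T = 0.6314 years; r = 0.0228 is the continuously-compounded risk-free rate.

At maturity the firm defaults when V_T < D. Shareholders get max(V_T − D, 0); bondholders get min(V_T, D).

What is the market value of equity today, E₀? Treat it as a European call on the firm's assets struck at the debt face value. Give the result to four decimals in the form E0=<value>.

E0=122.3631

d₁ = [ln(V₀/D) + (r + σ²/2)T] / (σ√T)
   = [ln(294.7683/174.9842) + (0.0228 + 0.5·0.2634²)·0.6314] / (0.2634·√0.6314)
   = [0.521494 + 0.036299] / 0.209299 = 2.665048
d₂ = d₁ − σ√T = 2.665048 − 0.209299 = 2.455748
N(d₁) = 0.996151,  N(d₂) = 0.992970,  e^(−rT) = 0.985707
E₀ = V₀·N(d₁) − D·e^(−rT)·N(d₂)
   = 294.7683·0.996151 − 174.9842·0.985707·0.992970 = 122.363073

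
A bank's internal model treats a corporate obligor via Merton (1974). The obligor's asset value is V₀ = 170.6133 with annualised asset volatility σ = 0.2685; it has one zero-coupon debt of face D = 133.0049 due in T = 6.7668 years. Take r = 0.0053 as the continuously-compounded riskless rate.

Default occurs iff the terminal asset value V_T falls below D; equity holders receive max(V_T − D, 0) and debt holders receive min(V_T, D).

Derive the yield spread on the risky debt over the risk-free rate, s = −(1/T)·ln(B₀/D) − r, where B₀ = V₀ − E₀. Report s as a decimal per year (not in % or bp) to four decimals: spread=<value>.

d₁ = [ln(V₀/D) + (r + σ²/2)T] / (σ√T)
   = [ln(170.6133/133.0049) + (0.0053 + 0.5·0.2685²)·6.7668] / (0.2685·√6.7668)
   = [0.249014 + 0.279781] / 0.698451 = 0.757096
d₂ = d₁ − σ√T = 0.757096 − 0.698451 = 0.058645
N(d₁) = 0.775504,  N(d₂) = 0.523383,  e^(−rT) = 0.964771
E₀ = V₀·N(d₁) − D·e^(−rT)·N(d₂)
   = 170.6133·0.775504 − 133.0049·0.964771·0.523383 = 65.151167
B₀ = V₀ − E₀ = 170.6133 − 65.151167 = 105.462133
spread = −(1/T)·ln(B₀/D) − r = −(1/6.7668)·ln(105.462133/133.0049) − 0.0053 = 0.02899007

spread=0.0290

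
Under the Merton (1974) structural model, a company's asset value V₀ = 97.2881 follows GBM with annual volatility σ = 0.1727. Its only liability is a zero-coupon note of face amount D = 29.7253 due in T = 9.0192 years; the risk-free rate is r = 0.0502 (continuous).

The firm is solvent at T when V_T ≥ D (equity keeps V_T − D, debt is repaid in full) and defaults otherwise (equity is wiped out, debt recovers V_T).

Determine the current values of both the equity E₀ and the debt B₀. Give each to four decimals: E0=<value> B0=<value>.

E0=78.3914 B0=18.8967

d₁ = [ln(V₀/D) + (r + σ²/2)T] / (σ√T)
   = [ln(97.2881/29.7253) + (0.0502 + 0.5·0.1727²)·9.0192] / (0.1727·√9.0192)
   = [1.185678 + 0.587264] / 0.518652 = 3.418363
d₂ = d₁ − σ√T = 3.418363 − 0.518652 = 2.899711
N(d₁) = 0.999685,  N(d₂) = 0.998132,  e^(−rT) = 0.635868
E₀ = V₀·N(d₁) − D·e^(−rT)·N(d₂)
   = 97.2881·0.999685 − 29.7253·0.635868·0.998132 = 78.391378
B₀ = V₀ − E₀ = 97.2881 − 78.391378 = 18.896722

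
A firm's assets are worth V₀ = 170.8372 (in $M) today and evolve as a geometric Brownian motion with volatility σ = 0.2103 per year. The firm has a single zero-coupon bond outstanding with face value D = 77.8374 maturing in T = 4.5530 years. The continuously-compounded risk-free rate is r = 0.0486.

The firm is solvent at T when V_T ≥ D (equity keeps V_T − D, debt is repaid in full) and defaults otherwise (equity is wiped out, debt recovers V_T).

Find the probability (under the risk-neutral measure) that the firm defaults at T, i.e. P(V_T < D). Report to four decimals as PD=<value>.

PD=0.0217

d₁ = [ln(V₀/D) + (r + σ²/2)T] / (σ√T)
   = [ln(170.8372/77.8374) + (0.0486 + 0.5·0.2103²)·4.5530] / (0.2103·√4.5530)
   = [0.786089 + 0.321956] / 0.448733 = 2.469275
d₂ = d₁ − σ√T = 2.469275 − 0.448733 = 2.020542
risk-neutral PD = N(−d₂) = N(-2.020542) = 0.021664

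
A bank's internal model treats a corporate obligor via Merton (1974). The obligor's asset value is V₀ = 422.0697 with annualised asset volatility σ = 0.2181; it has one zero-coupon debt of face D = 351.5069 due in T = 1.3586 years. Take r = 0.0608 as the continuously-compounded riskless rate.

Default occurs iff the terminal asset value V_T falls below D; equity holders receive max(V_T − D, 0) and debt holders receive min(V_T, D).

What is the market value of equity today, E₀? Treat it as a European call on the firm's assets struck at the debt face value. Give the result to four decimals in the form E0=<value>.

E0=105.5801

d₁ = [ln(V₀/D) + (r + σ²/2)T] / (σ√T)
   = [ln(422.0697/351.5069) + (0.0608 + 0.5·0.2181²)·1.3586] / (0.2181·√1.3586)
   = [0.182941 + 0.114916] / 0.254215 = 1.171672
d₂ = d₁ − σ√T = 1.171672 − 0.254215 = 0.917456
N(d₁) = 0.879336,  N(d₂) = 0.820548,  e^(−rT) = 0.920717
E₀ = V₀·N(d₁) − D·e^(−rT)·N(d₂)
   = 422.0697·0.879336 − 351.5069·0.920717·0.820548 = 105.580067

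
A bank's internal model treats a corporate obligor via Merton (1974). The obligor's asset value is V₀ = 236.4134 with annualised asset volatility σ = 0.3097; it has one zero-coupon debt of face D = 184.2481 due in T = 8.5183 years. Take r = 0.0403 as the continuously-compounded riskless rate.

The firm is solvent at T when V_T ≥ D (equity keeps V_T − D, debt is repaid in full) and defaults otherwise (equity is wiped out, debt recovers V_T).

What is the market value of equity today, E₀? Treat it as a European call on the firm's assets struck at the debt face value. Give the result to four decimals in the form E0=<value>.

d₁ = [ln(V₀/D) + (r + σ²/2)T] / (σ√T)
   = [ln(236.4134/184.2481) + (0.0403 + 0.5·0.3097²)·8.5183] / (0.3097·√8.5183)
   = [0.249299 + 0.751800] / 0.903894 = 1.107540
d₂ = d₁ − σ√T = 1.107540 − 0.903894 = 0.203645
N(d₁) = 0.865970,  N(d₂) = 0.580685,  e^(−rT) = 0.709434
E₀ = V₀·N(d₁) − D·e^(−rT)·N(d₂)
   = 236.4134·0.865970 − 184.2481·0.709434·0.580685 = 128.824432

E0=128.8244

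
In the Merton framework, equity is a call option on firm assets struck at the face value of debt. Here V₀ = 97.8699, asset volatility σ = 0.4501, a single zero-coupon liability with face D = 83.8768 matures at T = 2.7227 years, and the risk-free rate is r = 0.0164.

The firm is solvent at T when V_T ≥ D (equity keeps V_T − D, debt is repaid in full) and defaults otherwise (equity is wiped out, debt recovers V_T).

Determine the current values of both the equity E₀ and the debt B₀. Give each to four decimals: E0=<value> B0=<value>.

E0=35.4909 B0=62.3790

d₁ = [ln(V₀/D) + (r + σ²/2)T] / (σ√T)
   = [ln(97.8699/83.8768) + (0.0164 + 0.5·0.4501²)·2.7227] / (0.4501·√2.7227)
   = [0.154290 + 0.320448] / 0.742692 = 0.639212
d₂ = d₁ − σ√T = 0.639212 − 0.742692 = -0.103480
N(d₁) = 0.738658,  N(d₂) = 0.458791,  e^(−rT) = 0.956330
E₀ = V₀·N(d₁) − D·e^(−rT)·N(d₂)
   = 97.8699·0.738658 − 83.8768·0.956330·0.458791 = 35.490928
B₀ = V₀ − E₀ = 97.8699 − 35.490928 = 62.378972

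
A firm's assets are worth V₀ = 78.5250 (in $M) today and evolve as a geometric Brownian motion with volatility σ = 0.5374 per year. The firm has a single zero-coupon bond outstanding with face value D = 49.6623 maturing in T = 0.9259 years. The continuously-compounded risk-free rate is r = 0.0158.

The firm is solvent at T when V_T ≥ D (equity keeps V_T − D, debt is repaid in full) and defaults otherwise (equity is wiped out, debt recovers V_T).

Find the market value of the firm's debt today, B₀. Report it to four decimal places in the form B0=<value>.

B0=45.8690

d₁ = [ln(V₀/D) + (r + σ²/2)T] / (σ√T)
   = [ln(78.5250/49.6623) + (0.0158 + 0.5·0.5374²)·0.9259] / (0.5374·√0.9259)
   = [0.458171 + 0.148329] / 0.517106 = 1.172872
d₂ = d₁ − σ√T = 1.172872 − 0.517106 = 0.655766
N(d₁) = 0.879577,  N(d₂) = 0.744013,  e^(−rT) = 0.985477
E₀ = V₀·N(d₁) − D·e^(−rT)·N(d₂)
   = 78.5250·0.879577 − 49.6623·0.985477·0.744013 = 32.655968
B₀ = V₀ − E₀ = 78.5250 − 32.655968 = 45.869032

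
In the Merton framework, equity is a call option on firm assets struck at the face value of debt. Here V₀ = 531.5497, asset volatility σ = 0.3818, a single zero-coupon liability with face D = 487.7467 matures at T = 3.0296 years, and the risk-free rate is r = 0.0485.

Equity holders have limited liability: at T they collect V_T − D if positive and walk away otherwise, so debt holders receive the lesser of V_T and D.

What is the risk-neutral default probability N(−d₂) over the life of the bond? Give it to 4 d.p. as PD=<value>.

PD=0.4927

d₁ = [ln(V₀/D) + (r + σ²/2)T] / (σ√T)
   = [ln(531.5497/487.7467) + (0.0485 + 0.5·0.3818²)·3.0296] / (0.3818·√3.0296)
   = [0.086000 + 0.367750] / 0.664551 = 0.682792
d₂ = d₁ − σ√T = 0.682792 − 0.664551 = 0.018241
risk-neutral PD = N(−d₂) = N(-0.018241) = 0.492723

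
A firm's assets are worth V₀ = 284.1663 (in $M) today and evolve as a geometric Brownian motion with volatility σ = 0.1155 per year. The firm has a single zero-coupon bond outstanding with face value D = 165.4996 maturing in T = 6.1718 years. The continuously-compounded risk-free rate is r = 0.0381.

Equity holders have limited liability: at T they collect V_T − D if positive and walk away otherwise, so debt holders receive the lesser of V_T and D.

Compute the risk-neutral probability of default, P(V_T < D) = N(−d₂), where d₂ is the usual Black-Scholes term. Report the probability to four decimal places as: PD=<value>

d₁ = [ln(V₀/D) + (r + σ²/2)T] / (σ√T)
   = [ln(284.1663/165.4996) + (0.0381 + 0.5·0.1155²)·6.1718] / (0.1155·√6.1718)
   = [0.540591 + 0.276312] / 0.286938 = 2.846968
d₂ = d₁ − σ√T = 2.846968 − 0.286938 = 2.560030
risk-neutral PD = N(−d₂) = N(-2.560030) = 0.005233

PD=0.0052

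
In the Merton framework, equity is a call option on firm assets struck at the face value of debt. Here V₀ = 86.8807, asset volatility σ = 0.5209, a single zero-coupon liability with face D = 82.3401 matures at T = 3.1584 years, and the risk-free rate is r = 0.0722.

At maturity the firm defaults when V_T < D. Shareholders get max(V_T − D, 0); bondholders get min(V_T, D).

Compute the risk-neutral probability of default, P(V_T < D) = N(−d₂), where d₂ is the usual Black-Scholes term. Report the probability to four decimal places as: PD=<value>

PD=0.5630

d₁ = [ln(V₀/D) + (r + σ²/2)T] / (σ√T)
   = [ln(86.8807/82.3401) + (0.0722 + 0.5·0.5209²)·3.1584] / (0.5209·√3.1584)
   = [0.053678 + 0.656532] / 0.925738 = 0.767182
d₂ = d₁ − σ√T = 0.767182 − 0.925738 = -0.158556
risk-neutral PD = N(−d₂) = N(0.158556) = 0.562991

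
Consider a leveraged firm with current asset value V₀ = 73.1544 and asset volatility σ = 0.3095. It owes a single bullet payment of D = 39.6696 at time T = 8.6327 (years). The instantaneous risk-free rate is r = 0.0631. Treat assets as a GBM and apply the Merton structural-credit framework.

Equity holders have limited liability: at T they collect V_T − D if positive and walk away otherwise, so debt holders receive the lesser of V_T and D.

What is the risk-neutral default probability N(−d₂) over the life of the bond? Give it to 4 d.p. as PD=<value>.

PD=0.2069

d₁ = [ln(V₀/D) + (r + σ²/2)T] / (σ√T)
   = [ln(73.1544/39.6696) + (0.0631 + 0.5·0.3095²)·8.6327] / (0.3095·√8.6327)
   = [0.611987 + 0.958188] / 0.909356 = 1.726689
d₂ = d₁ − σ√T = 1.726689 − 0.909356 = 0.817332
risk-neutral PD = N(−d₂) = N(-0.817332) = 0.206869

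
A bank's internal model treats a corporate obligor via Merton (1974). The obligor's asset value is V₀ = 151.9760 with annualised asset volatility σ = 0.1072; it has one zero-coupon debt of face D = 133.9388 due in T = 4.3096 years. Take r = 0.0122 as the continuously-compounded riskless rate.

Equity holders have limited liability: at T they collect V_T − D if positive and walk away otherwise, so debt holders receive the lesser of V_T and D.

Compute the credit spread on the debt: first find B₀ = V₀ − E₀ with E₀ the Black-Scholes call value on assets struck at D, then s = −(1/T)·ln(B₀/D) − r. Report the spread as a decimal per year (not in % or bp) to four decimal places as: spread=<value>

d₁ = [ln(V₀/D) + (r + σ²/2)T] / (σ√T)
   = [ln(151.9760/133.9388) + (0.0122 + 0.5·0.1072²)·4.3096] / (0.1072·√4.3096)
   = [0.126340 + 0.077340] / 0.222543 = 0.915237
d₂ = d₁ − σ√T = 0.915237 − 0.222543 = 0.692695
N(d₁) = 0.819967,  N(d₂) = 0.755749,  e^(−rT) = 0.948781
E₀ = V₀·N(d₁) − D·e^(−rT)·N(d₂)
   = 151.9760·0.819967 − 133.9388·0.948781·0.755749 = 28.575642
B₀ = V₀ − E₀ = 151.9760 − 28.575642 = 123.400358
spread = −(1/T)·ln(B₀/D) − r = −(1/4.3096)·ln(123.400358/133.9388) − 0.0122 = 0.00681545

spread=0.0068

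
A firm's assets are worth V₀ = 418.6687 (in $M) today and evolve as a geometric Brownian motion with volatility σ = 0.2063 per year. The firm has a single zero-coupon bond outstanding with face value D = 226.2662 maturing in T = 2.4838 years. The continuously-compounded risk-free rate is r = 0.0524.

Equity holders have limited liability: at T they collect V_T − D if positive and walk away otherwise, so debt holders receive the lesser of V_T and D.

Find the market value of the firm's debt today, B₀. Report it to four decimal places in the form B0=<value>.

d₁ = [ln(V₀/D) + (r + σ²/2)T] / (σ√T)
   = [ln(418.6687/226.2662) + (0.0524 + 0.5·0.2063²)·2.4838] / (0.2063·√2.4838)
   = [0.615368 + 0.183006] / 0.325130 = 2.455550
d₂ = d₁ − σ√T = 2.455550 − 0.325130 = 2.130419
N(d₁) = 0.992967,  N(d₂) = 0.983431,  e^(−rT) = 0.877963
E₀ = V₀·N(d₁) − D·e^(−rT)·N(d₂)
   = 418.6687·0.992967 − 226.2662·0.877963·0.983431 = 220.362103
B₀ = V₀ − E₀ = 418.6687 − 220.362103 = 198.306597

B0=198.3066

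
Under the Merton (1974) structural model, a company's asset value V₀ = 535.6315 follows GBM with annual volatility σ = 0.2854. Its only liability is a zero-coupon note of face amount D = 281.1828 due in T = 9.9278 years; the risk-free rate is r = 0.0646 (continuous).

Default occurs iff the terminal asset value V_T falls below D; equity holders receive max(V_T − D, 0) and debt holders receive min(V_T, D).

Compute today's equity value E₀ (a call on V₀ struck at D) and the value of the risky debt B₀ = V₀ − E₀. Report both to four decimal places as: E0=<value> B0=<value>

E0=395.6540 B0=139.9775

d₁ = [ln(V₀/D) + (r + σ²/2)T] / (σ√T)
   = [ln(535.6315/281.1828) + (0.0646 + 0.5·0.2854²)·9.9278] / (0.2854·√9.9278)
   = [0.644441 + 1.045661] / 0.899250 = 1.879458
d₂ = d₁ − σ√T = 1.879458 − 0.899250 = 0.980208
N(d₁) = 0.969909,  N(d₂) = 0.836508,  e^(−rT) = 0.526588
E₀ = V₀·N(d₁) − D·e^(−rT)·N(d₂)
   = 535.6315·0.969909 − 281.1828·0.526588·0.836508 = 395.654024
B₀ = V₀ − E₀ = 535.6315 − 395.654024 = 139.977476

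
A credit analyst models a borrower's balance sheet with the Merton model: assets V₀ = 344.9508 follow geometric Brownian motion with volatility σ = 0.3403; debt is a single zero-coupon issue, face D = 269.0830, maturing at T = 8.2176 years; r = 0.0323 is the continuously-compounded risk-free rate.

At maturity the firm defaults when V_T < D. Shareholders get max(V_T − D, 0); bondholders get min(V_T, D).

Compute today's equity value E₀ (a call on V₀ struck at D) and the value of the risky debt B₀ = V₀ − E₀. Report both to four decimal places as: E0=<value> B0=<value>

E0=185.0388 B0=159.9120

d₁ = [ln(V₀/D) + (r + σ²/2)T] / (σ√T)
   = [ln(344.9508/269.0830) + (0.0323 + 0.5·0.3403²)·8.2176] / (0.3403·√8.2176)
   = [0.248382 + 0.741244] / 0.975516 = 1.014464
d₂ = d₁ − σ√T = 1.014464 − 0.975516 = 0.038948
N(d₁) = 0.844819,  N(d₂) = 0.515534,  e^(−rT) = 0.766877
E₀ = V₀·N(d₁) − D·e^(−rT)·N(d₂)
   = 344.9508·0.844819 − 269.0830·0.766877·0.515534 = 185.038769
B₀ = V₀ − E₀ = 344.9508 − 185.038769 = 159.912031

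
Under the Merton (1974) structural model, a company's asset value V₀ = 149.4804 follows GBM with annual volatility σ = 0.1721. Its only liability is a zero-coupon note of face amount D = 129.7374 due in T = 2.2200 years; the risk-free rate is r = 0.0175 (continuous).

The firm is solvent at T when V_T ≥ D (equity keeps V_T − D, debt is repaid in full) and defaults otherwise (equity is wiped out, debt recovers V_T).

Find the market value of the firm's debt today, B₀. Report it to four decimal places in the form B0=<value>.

B0=119.8460

d₁ = [ln(V₀/D) + (r + σ²/2)T] / (σ√T)
   = [ln(149.4804/129.7374) + (0.0175 + 0.5·0.1721²)·2.2200] / (0.1721·√2.2200)
   = [0.141653 + 0.071726] / 0.256423 = 0.832137
d₂ = d₁ − σ√T = 0.832137 − 0.256423 = 0.575714
N(d₁) = 0.797334,  N(d₂) = 0.717596,  e^(−rT) = 0.961895
E₀ = V₀·N(d₁) − D·e^(−rT)·N(d₂)
   = 149.4804·0.797334 − 129.7374·0.961895·0.717596 = 29.634376
B₀ = V₀ − E₀ = 149.4804 − 29.634376 = 119.846024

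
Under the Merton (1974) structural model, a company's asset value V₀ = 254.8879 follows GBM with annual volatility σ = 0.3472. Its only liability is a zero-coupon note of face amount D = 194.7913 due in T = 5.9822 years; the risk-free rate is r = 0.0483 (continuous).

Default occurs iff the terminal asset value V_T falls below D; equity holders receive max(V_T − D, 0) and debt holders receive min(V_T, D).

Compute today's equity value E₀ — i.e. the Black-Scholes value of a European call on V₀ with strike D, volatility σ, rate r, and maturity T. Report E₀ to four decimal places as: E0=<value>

d₁ = [ln(V₀/D) + (r + σ²/2)T] / (σ√T)
   = [ln(254.8879/194.7913) + (0.0483 + 0.5·0.3472²)·5.9822] / (0.3472·√5.9822)
   = [0.268895 + 0.649511] / 0.849200 = 1.081495
d₂ = d₁ − σ√T = 1.081495 − 0.849200 = 0.232295
N(d₁) = 0.860262,  N(d₂) = 0.591845,  e^(−rT) = 0.749057
E₀ = V₀·N(d₁) − D·e^(−rT)·N(d₂)
   = 254.8879·0.860262 − 194.7913·0.749057·0.591845 = 132.914218

E0=132.9142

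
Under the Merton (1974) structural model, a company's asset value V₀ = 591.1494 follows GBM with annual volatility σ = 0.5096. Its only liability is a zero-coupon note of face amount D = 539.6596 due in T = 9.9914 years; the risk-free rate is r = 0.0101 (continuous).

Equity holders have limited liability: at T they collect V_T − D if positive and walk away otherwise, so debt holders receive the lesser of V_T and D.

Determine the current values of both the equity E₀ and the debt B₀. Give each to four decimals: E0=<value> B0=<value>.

E0=366.0131 B0=225.1363

d₁ = [ln(V₀/D) + (r + σ²/2)T] / (σ√T)
   = [ln(591.1494/539.6596) + (0.0101 + 0.5·0.5096²)·9.9914] / (0.5096·√9.9914)
   = [0.091130 + 1.398257] / 1.610804 = 0.924624
d₂ = d₁ − σ√T = 0.924624 − 1.610804 = -0.686180
N(d₁) = 0.822419,  N(d₂) = 0.246300,  e^(−rT) = 0.904012
E₀ = V₀·N(d₁) − D·e^(−rT)·N(d₂)
   = 591.1494·0.822419 − 539.6596·0.904012·0.246300 = 366.013122
B₀ = V₀ − E₀ = 591.1494 − 366.013122 = 225.136278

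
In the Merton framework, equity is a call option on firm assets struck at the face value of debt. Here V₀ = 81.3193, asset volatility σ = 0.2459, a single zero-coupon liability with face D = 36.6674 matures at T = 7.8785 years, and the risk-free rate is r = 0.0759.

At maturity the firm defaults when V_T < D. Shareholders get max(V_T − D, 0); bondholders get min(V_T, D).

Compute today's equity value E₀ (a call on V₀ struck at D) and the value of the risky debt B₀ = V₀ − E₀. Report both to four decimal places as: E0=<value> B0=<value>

d₁ = [ln(V₀/D) + (r + σ²/2)T] / (σ√T)
   = [ln(81.3193/36.6674) + (0.0759 + 0.5·0.2459²)·7.8785] / (0.2459·√7.8785)
   = [0.796495 + 0.836172] / 0.690208 = 2.365470
d₂ = d₁ − σ√T = 2.365470 − 0.690208 = 1.675261
N(d₁) = 0.990996,  N(d₂) = 0.953059,  e^(−rT) = 0.549922
E₀ = V₀·N(d₁) − D·e^(−rT)·N(d₂)
   = 81.3193·0.990996 − 36.6674·0.549922·0.953059 = 61.369448
B₀ = V₀ − E₀ = 81.3193 − 61.369448 = 19.949852

E0=61.3694 B0=19.9499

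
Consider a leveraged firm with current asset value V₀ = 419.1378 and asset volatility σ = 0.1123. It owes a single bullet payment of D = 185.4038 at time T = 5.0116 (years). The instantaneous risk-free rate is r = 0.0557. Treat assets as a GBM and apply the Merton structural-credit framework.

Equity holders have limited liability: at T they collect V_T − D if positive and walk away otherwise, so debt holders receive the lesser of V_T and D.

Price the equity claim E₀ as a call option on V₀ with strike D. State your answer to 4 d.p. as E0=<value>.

d₁ = [ln(V₀/D) + (r + σ²/2)T] / (σ√T)
   = [ln(419.1378/185.4038) + (0.0557 + 0.5·0.1123²)·5.0116] / (0.1123·√5.0116)
   = [0.815664 + 0.310747] / 0.251402 = 4.480526
d₂ = d₁ − σ√T = 4.480526 − 0.251402 = 4.229124
N(d₁) = 0.999996,  N(d₂) = 0.999988,  e^(−rT) = 0.756429
E₀ = V₀·N(d₁) − D·e^(−rT)·N(d₂)
   = 419.1378·0.999996 − 185.4038·0.756429·0.999988 = 278.893006

E0=278.8930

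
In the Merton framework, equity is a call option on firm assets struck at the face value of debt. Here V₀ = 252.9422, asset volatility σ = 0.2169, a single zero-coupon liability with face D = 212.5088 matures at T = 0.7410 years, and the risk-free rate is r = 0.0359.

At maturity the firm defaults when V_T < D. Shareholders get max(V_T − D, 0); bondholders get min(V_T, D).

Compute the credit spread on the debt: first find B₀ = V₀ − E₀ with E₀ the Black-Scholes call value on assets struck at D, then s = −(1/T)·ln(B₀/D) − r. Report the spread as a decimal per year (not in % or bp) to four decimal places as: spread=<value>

spread=0.0202

d₁ = [ln(V₀/D) + (r + σ²/2)T] / (σ√T)
   = [ln(252.9422/212.5088) + (0.0359 + 0.5·0.2169²)·0.7410] / (0.2169·√0.7410)
   = [0.174178 + 0.044032] / 0.186710 = 1.168707
d₂ = d₁ − σ√T = 1.168707 − 0.186710 = 0.981997
N(d₁) = 0.878739,  N(d₂) = 0.836949,  e^(−rT) = 0.973749
E₀ = V₀·N(d₁) − D·e^(−rT)·N(d₂)
   = 252.9422·0.878739 − 212.5088·0.973749·0.836949 = 49.080150
B₀ = V₀ − E₀ = 252.9422 − 49.080150 = 203.862050
spread = −(1/T)·ln(B₀/D) − r = −(1/0.7410)·ln(203.862050/212.5088) − 0.0359 = 0.02015919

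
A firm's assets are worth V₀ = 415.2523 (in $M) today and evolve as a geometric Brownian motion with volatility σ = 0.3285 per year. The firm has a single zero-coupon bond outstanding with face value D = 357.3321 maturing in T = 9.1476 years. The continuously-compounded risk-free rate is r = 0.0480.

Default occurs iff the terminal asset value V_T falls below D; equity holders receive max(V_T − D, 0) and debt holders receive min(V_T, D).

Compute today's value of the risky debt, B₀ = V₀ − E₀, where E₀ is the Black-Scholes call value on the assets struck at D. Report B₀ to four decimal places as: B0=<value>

d₁ = [ln(V₀/D) + (r + σ²/2)T] / (σ√T)
   = [ln(415.2523/357.3321) + (0.0480 + 0.5·0.3285²)·9.1476] / (0.3285·√9.1476)
   = [0.150221 + 0.932654] / 0.993548 = 1.089906
d₂ = d₁ − σ√T = 1.089906 − 0.993548 = 0.096358
N(d₁) = 0.862123,  N(d₂) = 0.538382,  e^(−rT) = 0.644626
E₀ = V₀·N(d₁) − D·e^(−rT)·N(d₂)
   = 415.2523·0.862123 − 357.3321·0.644626·0.538382 = 233.984568
B₀ = V₀ − E₀ = 415.2523 − 233.984568 = 181.267732

B0=181.2677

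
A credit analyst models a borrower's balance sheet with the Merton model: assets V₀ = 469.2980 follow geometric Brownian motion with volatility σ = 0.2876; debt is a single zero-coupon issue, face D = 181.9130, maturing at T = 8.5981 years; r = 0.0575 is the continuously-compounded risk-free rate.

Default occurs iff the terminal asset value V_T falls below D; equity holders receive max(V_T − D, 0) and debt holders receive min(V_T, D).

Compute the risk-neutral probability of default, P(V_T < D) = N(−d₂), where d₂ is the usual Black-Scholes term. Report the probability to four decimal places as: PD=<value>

PD=0.0988

d₁ = [ln(V₀/D) + (r + σ²/2)T] / (σ√T)
   = [ln(469.2980/181.9130) + (0.0575 + 0.5·0.2876²)·8.5981] / (0.2876·√8.5981)
   = [0.947709 + 0.849981] / 0.843316 = 2.131694
d₂ = d₁ − σ√T = 2.131694 − 0.843316 = 1.288378
risk-neutral PD = N(−d₂) = N(-1.288378) = 0.098807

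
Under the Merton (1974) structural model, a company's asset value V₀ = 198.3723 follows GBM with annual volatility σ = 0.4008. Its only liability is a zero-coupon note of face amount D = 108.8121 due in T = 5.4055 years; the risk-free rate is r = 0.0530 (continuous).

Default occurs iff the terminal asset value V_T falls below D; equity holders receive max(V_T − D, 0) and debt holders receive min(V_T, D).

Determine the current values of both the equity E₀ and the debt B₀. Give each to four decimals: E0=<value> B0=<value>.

E0=126.7833 B0=71.5890

d₁ = [ln(V₀/D) + (r + σ²/2)T] / (σ√T)
   = [ln(198.3723/108.8121) + (0.0530 + 0.5·0.4008²)·5.4055] / (0.4008·√5.4055)
   = [0.600523 + 0.720663] / 0.931849 = 1.417811
d₂ = d₁ − σ√T = 1.417811 − 0.931849 = 0.485962
N(d₁) = 0.921877,  N(d₂) = 0.686503,  e^(−rT) = 0.750893
E₀ = V₀·N(d₁) − D·e^(−rT)·N(d₂)
   = 198.3723·0.921877 − 108.8121·0.750893·0.686503 = 126.783260
B₀ = V₀ − E₀ = 198.3723 − 126.783260 = 71.589040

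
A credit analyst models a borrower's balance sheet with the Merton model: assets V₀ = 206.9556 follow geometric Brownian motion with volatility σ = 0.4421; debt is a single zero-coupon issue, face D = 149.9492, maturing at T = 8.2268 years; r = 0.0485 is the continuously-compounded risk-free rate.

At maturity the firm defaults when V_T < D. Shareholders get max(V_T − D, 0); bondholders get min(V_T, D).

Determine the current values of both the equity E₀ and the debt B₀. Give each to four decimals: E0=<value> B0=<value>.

E0=135.5635 B0=71.3921

d₁ = [ln(V₀/D) + (r + σ²/2)T] / (σ√T)
   = [ln(206.9556/149.9492) + (0.0485 + 0.5·0.4421²)·8.2268] / (0.4421·√8.2268)
   = [0.322208 + 1.202974] / 1.268049 = 1.202778
d₂ = d₁ − σ√T = 1.202778 − 1.268049 = -0.065271
N(d₁) = 0.885469,  N(d₂) = 0.473979,  e^(−rT) = 0.670991
E₀ = V₀·N(d₁) − D·e^(−rT)·N(d₂)
   = 206.9556·0.885469 − 149.9492·0.670991·0.473979 = 135.563547
B₀ = V₀ − E₀ = 206.9556 − 135.563547 = 71.392053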